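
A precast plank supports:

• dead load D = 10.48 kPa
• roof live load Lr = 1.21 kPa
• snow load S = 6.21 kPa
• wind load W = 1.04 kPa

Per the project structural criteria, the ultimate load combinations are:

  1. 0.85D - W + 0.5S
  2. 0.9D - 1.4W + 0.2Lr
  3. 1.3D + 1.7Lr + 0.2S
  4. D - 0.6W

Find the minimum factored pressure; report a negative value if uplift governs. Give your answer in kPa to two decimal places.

1. 0.85(10.48) - 1.0(1.04) + 0.5(6.21) = 10.97
2. 0.9(10.48) - 1.4(1.04) + 0.2(1.21) = 8.22
3. 1.3(10.48) + 1.7(1.21) + 0.2(6.21) = 13.62 + 2.06 + 1.24 = 16.92
4. 1.0(10.48) - 0.6(1.04) = 10.48 - 0.62 = 9.86
Combination 2 gives the minimum: 8.22 kPa.

8.22 kPa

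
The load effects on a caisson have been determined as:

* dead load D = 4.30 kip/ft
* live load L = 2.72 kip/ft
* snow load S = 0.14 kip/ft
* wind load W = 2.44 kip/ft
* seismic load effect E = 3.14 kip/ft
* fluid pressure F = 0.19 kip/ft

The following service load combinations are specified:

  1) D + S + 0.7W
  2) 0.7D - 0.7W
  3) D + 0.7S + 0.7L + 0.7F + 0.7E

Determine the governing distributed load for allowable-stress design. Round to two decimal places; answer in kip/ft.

8.63 kip/ft

1) 1.0(4.30) + 1.0(0.14) + 0.7(2.44) = 6.15
2) 0.7(4.30) - 0.7(2.44) = 1.30
3) 1.0(4.30) + 0.7(0.14) + 0.7(2.72) + 0.7(0.19) + 0.7(3.14) = 8.63
Combination 3 governs: w = 8.63 kip/ft.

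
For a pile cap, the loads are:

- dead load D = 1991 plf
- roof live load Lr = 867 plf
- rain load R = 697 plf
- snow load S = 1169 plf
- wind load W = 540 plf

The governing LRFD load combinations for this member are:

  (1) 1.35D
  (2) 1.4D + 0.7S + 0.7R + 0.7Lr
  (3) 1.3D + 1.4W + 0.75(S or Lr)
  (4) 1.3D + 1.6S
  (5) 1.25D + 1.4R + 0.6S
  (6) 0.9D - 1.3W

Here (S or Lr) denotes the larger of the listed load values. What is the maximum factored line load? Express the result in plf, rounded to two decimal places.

(S or Lr) → S = 1169 plf.
(1) 1.35(1991) = 2687.85
(2) 1.4(1991) + 0.7(1169) + 0.7(697) + 0.7(867) = 2787.40 + 818.30 + 487.90 + 606.90 = 4700.50
(3) 1.3(1991) + 1.4(540) + 0.75(1169) = 2588.30 + 756.00 + 876.75 = 4221.05
(4) 1.3(1991) + 1.6(1169) = 2588.30 + 1870.40 = 4458.70
(5) 1.25(1991) + 1.4(697) + 0.6(1169) = 2488.75 + 975.80 + 701.40 = 4165.95
(6) 0.9(1991) - 1.3(540) = 1791.90 - 702.00 = 1089.90
Combination 2 governs: w_u = 4700.50 plf.

4700.50 plf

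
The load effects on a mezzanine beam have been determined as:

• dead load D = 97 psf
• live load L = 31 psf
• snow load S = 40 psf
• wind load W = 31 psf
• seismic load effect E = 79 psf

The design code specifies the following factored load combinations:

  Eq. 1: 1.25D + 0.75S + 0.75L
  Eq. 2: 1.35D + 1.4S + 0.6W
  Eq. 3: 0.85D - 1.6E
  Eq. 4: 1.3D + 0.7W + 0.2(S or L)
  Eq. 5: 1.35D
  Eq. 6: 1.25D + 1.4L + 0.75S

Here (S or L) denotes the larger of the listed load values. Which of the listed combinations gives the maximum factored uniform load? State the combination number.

(S or L) → S = 40 psf.
Eq. 1: 1.25(97) + 0.75(40) + 0.75(31) = 121.25 + 30.00 + 23.25 = 174.50
Eq. 2: 1.35(97) + 1.4(40) + 0.6(31) = 130.95 + 56.00 + 18.60 = 205.55
Eq. 3: 0.85(97) - 1.6(79) = 82.45 - 126.40 = -43.95
Eq. 4: 1.3(97) + 0.7(31) + 0.2(40) = 126.10 + 21.70 + 8.00 = 155.80
Eq. 5: 1.35(97) = 130.95
Eq. 6: 1.25(97) + 1.4(31) + 0.75(40) = 121.25 + 43.40 + 30.00 = 194.65
The largest value is 205.55 psf from combination 2.

Combination 2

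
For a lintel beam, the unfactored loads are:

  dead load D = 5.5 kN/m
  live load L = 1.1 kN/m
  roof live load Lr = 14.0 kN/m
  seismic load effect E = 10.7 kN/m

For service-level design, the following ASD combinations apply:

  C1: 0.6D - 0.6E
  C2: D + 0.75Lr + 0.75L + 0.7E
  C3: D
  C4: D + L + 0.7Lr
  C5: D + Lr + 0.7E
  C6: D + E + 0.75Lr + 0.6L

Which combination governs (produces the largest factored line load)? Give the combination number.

C1: 0.6(5.5) - 0.6(10.7) = 3.30 - 6.42 = -3.12
C2: 1.0(5.5) + 0.75(14.0) + 0.75(1.1) + 0.7(10.7) = 5.50 + 10.50 + 0.83 + 7.49 = 24.32
C3: 1.0(5.5) = 5.50
C4: 1.0(5.5) + 1.0(1.1) + 0.7(14.0) = 5.50 + 1.10 + 9.80 = 16.40
C5: 1.0(5.5) + 1.0(14.0) + 0.7(10.7) = 5.50 + 14.00 + 7.49 = 26.99
C6: 1.0(5.5) + 1.0(10.7) + 0.75(14.0) + 0.6(1.1) = 5.50 + 10.70 + 10.50 + 0.66 = 27.36
The largest value is 27.36 kN/m from combination 6.

Combination 6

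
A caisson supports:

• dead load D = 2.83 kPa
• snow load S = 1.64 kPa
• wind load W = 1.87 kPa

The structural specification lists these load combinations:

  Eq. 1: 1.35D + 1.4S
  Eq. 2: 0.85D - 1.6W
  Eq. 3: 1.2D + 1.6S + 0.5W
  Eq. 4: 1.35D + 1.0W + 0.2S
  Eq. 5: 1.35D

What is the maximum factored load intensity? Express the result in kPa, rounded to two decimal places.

6.96 kPa

Eq. 1: 1.35(2.83) + 1.4(1.64) = 6.12
Eq. 2: 0.85(2.83) - 1.6(1.87) = -0.59
Eq. 3: 1.2(2.83) + 1.6(1.64) + 0.5(1.87) = 6.96
Eq. 4: 1.35(2.83) + 1.0(1.87) + 0.2(1.64) = 6.02
Eq. 5: 1.35(2.83) = 3.82
The controlling combination is 3, giving 6.96 kPa.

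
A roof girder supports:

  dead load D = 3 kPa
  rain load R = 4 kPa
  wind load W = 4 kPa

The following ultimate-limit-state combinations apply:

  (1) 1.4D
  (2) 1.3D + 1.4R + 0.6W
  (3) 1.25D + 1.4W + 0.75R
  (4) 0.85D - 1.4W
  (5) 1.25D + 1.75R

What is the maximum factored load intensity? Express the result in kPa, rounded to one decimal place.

12.4 kPa

(1) 1.4(3) = 4.2
(2) 1.3(3) + 1.4(4) + 0.6(4) = 3.9 + 5.6 + 2.4 = 11.9
(3) 1.25(3) + 1.4(4) + 0.75(4) = 3.8 + 5.6 + 3.0 = 12.4
(4) 0.85(3) - 1.4(4) = -3.1
(5) 1.25(3) + 1.75(4) = 3.8 + 7.0 = 10.8
The controlling combination is 3, giving 12.4 kPa.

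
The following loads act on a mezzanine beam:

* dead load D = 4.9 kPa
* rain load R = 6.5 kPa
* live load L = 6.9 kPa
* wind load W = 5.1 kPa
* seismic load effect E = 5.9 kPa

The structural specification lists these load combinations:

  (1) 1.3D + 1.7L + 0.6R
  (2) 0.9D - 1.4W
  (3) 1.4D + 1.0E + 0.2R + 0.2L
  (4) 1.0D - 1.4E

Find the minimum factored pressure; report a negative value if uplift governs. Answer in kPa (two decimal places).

-3.36 kPa

(1) 1.3(4.9) + 1.7(6.9) + 0.6(6.5) = 6.37 + 11.73 + 3.90 = 22.00
(2) 0.9(4.9) - 1.4(5.1) = 4.41 - 7.14 = -2.73
(3) 1.4(4.9) + 1.0(5.9) + 0.2(6.5) + 0.2(6.9) = 6.86 + 5.90 + 1.30 + 1.38 = 15.44
(4) 1.0(4.9) - 1.4(5.9) = 4.90 - 8.26 = -3.36
Combination 4 gives the minimum: -3.36 kPa.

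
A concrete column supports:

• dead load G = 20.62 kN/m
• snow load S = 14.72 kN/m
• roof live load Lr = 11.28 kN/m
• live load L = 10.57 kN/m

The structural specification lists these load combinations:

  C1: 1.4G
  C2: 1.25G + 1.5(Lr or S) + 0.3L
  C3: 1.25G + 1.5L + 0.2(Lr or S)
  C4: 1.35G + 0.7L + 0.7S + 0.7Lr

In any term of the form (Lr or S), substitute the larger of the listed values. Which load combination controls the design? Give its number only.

(Lr or S) → S = 14.72 kN/m.
C1: 1.4(20.62) = 28.87
C2: 1.25(20.62) + 1.5(14.72) + 0.3(10.57) = 25.78 + 22.08 + 3.17 = 51.03
C3: 1.25(20.62) + 1.5(10.57) + 0.2(14.72) = 44.57
C4: 1.35(20.62) + 0.7(10.57) + 0.7(14.72) + 0.7(11.28) = 27.84 + 7.40 + 10.30 + 7.90 = 53.44
The largest value is 53.44 kN/m from combination 4.

Combination 4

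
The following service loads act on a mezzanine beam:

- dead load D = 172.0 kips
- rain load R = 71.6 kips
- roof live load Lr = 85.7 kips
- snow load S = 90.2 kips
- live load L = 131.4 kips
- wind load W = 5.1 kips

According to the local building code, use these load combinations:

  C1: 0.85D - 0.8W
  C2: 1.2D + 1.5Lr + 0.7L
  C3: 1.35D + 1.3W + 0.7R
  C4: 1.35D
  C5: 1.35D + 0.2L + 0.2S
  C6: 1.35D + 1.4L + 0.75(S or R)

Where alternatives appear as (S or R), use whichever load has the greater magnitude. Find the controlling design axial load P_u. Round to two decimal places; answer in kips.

483.81 kips

(S or R) → S = 90.2 kips.
C1: 0.85(172.0) - 0.8(5.1) = 142.12
C2: 1.2(172.0) + 1.5(85.7) + 0.7(131.4) = 426.93
C3: 1.35(172.0) + 1.3(5.1) + 0.7(71.6) = 288.95
C4: 1.35(172.0) = 232.20
C5: 1.35(172.0) + 0.2(131.4) + 0.2(90.2) = 276.52
C6: 1.35(172.0) + 1.4(131.4) + 0.75(90.2) = 483.81
The controlling combination is 6, giving 483.81 kips.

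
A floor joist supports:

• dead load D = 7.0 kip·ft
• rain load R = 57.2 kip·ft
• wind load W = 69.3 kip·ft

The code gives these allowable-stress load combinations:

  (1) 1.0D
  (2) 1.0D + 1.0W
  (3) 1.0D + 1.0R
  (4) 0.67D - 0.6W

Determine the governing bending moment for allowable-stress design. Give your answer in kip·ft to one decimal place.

(1) 1.0(7.0) = 7.0
(2) 1.0(7.0) + 1.0(69.3) = 76.3
(3) 1.0(7.0) + 1.0(57.2) = 64.2
(4) 0.67(7.0) - 0.6(69.3) = -36.9
The controlling combination is 2, giving 76.3 kip·ft.

76.3 kip·ft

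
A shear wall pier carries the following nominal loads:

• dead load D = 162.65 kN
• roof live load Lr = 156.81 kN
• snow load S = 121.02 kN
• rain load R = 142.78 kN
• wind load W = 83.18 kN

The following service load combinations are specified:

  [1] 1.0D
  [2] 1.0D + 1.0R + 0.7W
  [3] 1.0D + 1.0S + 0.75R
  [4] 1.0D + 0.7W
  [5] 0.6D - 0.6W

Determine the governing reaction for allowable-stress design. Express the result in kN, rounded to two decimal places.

390.76 kN

[1] 1.0(162.65) = 162.65
[2] 1.0(162.65) + 1.0(142.78) + 0.7(83.18) = 162.65 + 142.78 + 58.23 = 363.66
[3] 1.0(162.65) + 1.0(121.02) + 0.75(142.78) = 162.65 + 121.02 + 107.09 = 390.76
[4] 1.0(162.65) + 0.7(83.18) = 162.65 + 58.23 = 220.88
[5] 0.6(162.65) - 0.6(83.18) = 97.59 - 49.91 = 47.68
Maximum is from combination 3.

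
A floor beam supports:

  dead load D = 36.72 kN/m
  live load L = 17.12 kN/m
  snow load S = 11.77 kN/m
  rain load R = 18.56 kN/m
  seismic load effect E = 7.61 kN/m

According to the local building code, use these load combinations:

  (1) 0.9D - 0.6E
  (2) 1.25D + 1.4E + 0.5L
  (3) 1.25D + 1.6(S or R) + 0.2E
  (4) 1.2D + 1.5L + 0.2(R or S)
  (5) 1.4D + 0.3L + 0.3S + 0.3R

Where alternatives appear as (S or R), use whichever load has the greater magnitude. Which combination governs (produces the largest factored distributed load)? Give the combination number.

Combination 3

(S or R) → R = 18.56 kN/m; (R or S) → R = 18.56 kN/m.
(1) 0.9(36.72) - 0.6(7.61) = 28.48
(2) 1.25(36.72) + 1.4(7.61) + 0.5(17.12) = 65.11
(3) 1.25(36.72) + 1.6(18.56) + 0.2(7.61) = 77.12
(4) 1.2(36.72) + 1.5(17.12) + 0.2(18.56) = 73.46
(5) 1.4(36.72) + 0.3(17.12) + 0.3(11.77) + 0.3(18.56) = 65.64
The largest value is 77.12 kN/m from combination 3.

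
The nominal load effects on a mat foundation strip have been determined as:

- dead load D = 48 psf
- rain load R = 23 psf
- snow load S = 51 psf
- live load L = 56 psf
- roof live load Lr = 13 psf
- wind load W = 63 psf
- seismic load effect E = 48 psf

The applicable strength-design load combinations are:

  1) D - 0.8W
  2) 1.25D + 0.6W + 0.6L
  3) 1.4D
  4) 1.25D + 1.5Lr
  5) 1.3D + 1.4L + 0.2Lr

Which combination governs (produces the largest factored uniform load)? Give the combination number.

1) 1.0(48) - 0.8(63) = 48.00 - 50.40 = -2.40
2) 1.25(48) + 0.6(63) + 0.6(56) = 60.00 + 37.80 + 33.60 = 131.40
3) 1.4(48) = 67.20
4) 1.25(48) + 1.5(13) = 60.00 + 19.50 = 79.50
5) 1.3(48) + 1.4(56) + 0.2(13) = 62.40 + 78.40 + 2.60 = 143.40
The largest value is 143.40 psf from combination 5.

Combination 5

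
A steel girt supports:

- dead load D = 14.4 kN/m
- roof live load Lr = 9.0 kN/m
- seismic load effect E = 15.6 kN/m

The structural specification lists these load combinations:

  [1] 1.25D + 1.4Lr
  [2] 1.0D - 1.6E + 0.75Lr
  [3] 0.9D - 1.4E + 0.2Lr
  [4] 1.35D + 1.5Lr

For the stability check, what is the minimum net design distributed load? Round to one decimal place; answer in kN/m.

[1] 1.25(14.4) + 1.4(9.0) = 18.0 + 12.6 = 30.6
[2] 1.0(14.4) - 1.6(15.6) + 0.75(9.0) = 14.4 - 25.0 + 6.8 = -3.8
[3] 0.9(14.4) - 1.4(15.6) + 0.2(9.0) = -7.1
[4] 1.35(14.4) + 1.5(9.0) = 19.4 + 13.5 = 32.9
Combination 3 gives the minimum: -7.1 kN/m.

-7.1 kN/m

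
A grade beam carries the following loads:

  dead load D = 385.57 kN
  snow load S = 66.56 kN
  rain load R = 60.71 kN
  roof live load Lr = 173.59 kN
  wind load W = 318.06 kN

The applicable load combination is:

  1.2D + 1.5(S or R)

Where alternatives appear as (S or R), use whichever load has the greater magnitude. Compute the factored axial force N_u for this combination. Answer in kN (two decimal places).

(S or R) → S = 66.56 kN.
1.2(385.57) + 1.5(66.56) = 462.68 + 99.84 = 562.52
N_u = 562.52 kN.

562.52 kN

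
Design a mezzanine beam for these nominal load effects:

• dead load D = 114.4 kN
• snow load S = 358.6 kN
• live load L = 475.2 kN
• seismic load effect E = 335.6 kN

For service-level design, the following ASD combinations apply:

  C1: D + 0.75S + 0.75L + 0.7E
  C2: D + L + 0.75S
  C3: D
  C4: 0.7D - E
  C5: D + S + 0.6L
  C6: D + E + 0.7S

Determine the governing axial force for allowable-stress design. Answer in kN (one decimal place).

974.7 kN

C1: 1.0(114.4) + 0.75(358.6) + 0.75(475.2) + 0.7(335.6) = 974.7
C2: 1.0(114.4) + 1.0(475.2) + 0.75(358.6) = 858.6
C3: 1.0(114.4) = 114.4
C4: 0.7(114.4) - 1.0(335.6) = -255.5
C5: 1.0(114.4) + 1.0(358.6) + 0.6(475.2) = 758.1
C6: 1.0(114.4) + 1.0(335.6) + 0.7(358.6) = 701.0
Maximum is from combination 1.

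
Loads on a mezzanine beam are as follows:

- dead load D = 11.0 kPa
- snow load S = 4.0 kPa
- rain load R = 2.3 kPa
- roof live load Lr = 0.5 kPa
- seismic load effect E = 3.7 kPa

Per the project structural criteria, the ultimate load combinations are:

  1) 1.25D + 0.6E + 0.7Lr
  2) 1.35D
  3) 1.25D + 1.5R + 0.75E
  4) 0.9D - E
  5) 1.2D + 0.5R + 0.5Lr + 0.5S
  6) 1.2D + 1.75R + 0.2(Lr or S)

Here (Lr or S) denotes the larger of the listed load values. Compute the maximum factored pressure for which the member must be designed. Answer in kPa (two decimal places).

19.98 kPa

(Lr or S) → S = 4.0 kPa.
1) 1.25(11.0) + 0.6(3.7) + 0.7(0.5) = 13.75 + 2.22 + 0.35 = 16.32
2) 1.35(11.0) = 14.85
3) 1.25(11.0) + 1.5(2.3) + 0.75(3.7) = 13.75 + 3.45 + 2.78 = 19.98
4) 0.9(11.0) - 1.0(3.7) = 9.90 - 3.70 = 6.20
5) 1.2(11.0) + 0.5(2.3) + 0.5(0.5) + 0.5(4.0) = 13.20 + 1.15 + 0.25 + 2.00 = 16.60
6) 1.2(11.0) + 1.75(2.3) + 0.2(4.0) = 13.20 + 4.03 + 0.80 = 18.03
The controlling combination is 3, giving 19.98 kPa.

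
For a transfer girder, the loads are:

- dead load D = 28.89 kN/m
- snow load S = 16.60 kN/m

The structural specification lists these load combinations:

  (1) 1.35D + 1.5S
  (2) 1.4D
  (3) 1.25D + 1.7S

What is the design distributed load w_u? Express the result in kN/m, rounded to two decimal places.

(1) 1.35(28.89) + 1.5(16.60) = 39.00 + 24.90 = 63.90
(2) 1.4(28.89) = 40.45
(3) 1.25(28.89) + 1.7(16.60) = 36.11 + 28.22 = 64.33
Maximum is from combination 3.

64.33 kN/m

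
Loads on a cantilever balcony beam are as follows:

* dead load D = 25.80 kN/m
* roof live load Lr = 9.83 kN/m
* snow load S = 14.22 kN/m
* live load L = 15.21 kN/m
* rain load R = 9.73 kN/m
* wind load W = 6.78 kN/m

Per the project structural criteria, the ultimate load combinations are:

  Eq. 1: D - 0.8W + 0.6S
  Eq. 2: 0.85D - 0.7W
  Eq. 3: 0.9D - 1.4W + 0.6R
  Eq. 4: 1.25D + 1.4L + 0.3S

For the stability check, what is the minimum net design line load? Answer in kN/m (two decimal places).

17.18 kN/m

Eq. 1: 1.0(25.80) - 0.8(6.78) + 0.6(14.22) = 25.80 - 5.42 + 8.53 = 28.91
Eq. 2: 0.85(25.80) - 0.7(6.78) = 21.93 - 4.75 = 17.18
Eq. 3: 0.9(25.80) - 1.4(6.78) + 0.6(9.73) = 23.22 - 9.49 + 5.84 = 19.57
Eq. 4: 1.25(25.80) + 1.4(15.21) + 0.3(14.22) = 32.25 + 21.29 + 4.27 = 57.81
Combination 2 gives the minimum: 17.18 kN/m.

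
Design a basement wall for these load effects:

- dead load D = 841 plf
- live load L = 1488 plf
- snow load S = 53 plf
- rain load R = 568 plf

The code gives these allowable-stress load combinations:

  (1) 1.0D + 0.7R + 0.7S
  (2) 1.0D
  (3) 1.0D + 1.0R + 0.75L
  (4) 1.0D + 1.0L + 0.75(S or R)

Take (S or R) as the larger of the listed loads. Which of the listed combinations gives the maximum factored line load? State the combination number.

Combination 4

(S or R) → R = 568 plf.
(1) 1.0(841) + 0.7(568) + 0.7(53) = 841.0 + 397.6 + 37.1 = 1275.7
(2) 1.0(841) = 841.0
(3) 1.0(841) + 1.0(568) + 0.75(1488) = 841.0 + 568.0 + 1116.0 = 2525.0
(4) 1.0(841) + 1.0(1488) + 0.75(568) = 841.0 + 1488.0 + 426.0 = 2755.0
The largest value is 2755.0 plf from combination 4.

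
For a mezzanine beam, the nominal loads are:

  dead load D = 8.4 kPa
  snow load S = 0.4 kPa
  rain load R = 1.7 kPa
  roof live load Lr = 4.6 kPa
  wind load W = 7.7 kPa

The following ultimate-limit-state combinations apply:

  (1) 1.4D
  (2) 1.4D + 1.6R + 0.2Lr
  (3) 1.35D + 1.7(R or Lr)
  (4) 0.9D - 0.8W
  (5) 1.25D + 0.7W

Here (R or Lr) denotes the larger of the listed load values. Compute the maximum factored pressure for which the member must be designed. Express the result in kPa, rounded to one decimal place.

19.2 kPa

(R or Lr) → Lr = 4.6 kPa.
(1) 1.4(8.4) = 11.8
(2) 1.4(8.4) + 1.6(1.7) + 0.2(4.6) = 15.4
(3) 1.35(8.4) + 1.7(4.6) = 19.2
(4) 0.9(8.4) - 0.8(7.7) = 1.4
(5) 1.25(8.4) + 0.7(7.7) = 15.9
Combination 3 governs: p_u = 19.2 kPa.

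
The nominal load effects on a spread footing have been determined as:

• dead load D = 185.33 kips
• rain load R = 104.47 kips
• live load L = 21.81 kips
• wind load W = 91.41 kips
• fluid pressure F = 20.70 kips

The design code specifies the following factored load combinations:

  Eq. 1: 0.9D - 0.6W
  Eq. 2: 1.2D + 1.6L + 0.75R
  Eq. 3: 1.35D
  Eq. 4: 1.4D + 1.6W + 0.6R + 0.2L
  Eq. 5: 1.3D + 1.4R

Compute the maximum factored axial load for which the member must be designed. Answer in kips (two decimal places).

Eq. 1: 0.9(185.33) - 0.6(91.41) = 166.80 - 54.85 = 111.95
Eq. 2: 1.2(185.33) + 1.6(21.81) + 0.75(104.47) = 335.64
Eq. 3: 1.35(185.33) = 250.20
Eq. 4: 1.4(185.33) + 1.6(91.41) + 0.6(104.47) + 0.2(21.81) = 259.46 + 146.26 + 62.68 + 4.36 = 472.76
Eq. 5: 1.3(185.33) + 1.4(104.47) = 240.93 + 146.26 = 387.19
Combination 4 governs: P_u = 472.76 kips.

472.76 kips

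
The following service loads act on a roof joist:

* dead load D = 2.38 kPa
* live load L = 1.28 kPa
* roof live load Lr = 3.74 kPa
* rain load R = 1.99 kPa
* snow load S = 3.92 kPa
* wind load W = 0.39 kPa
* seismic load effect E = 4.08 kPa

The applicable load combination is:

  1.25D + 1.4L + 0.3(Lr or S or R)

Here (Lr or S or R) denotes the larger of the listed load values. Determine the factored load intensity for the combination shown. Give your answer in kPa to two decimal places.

5.94 kPa

(Lr or S or R) → S = 3.92 kPa.
1.25(2.38) + 1.4(1.28) + 0.3(3.92) = 5.94
q_u = 5.94 kPa.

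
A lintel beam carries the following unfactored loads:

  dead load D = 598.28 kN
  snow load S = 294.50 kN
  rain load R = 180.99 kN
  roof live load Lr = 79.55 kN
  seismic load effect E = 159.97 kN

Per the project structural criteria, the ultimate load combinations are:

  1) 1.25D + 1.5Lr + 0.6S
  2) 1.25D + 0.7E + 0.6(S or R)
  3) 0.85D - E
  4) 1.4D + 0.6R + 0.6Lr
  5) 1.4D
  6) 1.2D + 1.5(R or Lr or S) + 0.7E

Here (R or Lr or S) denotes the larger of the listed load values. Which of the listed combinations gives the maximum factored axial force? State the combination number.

(S or R) → S = 294.50 kN; (R or Lr or S) → S = 294.50 kN.
1) 1.25(598.28) + 1.5(79.55) + 0.6(294.50) = 747.85 + 119.33 + 176.70 = 1043.88
2) 1.25(598.28) + 0.7(159.97) + 0.6(294.50) = 747.85 + 111.98 + 176.70 = 1036.53
3) 0.85(598.28) - 1.0(159.97) = 508.54 - 159.97 = 348.57
4) 1.4(598.28) + 0.6(180.99) + 0.6(79.55) = 993.92
5) 1.4(598.28) = 837.59
6) 1.2(598.28) + 1.5(294.50) + 0.7(159.97) = 717.94 + 441.75 + 111.98 = 1271.67
The largest value is 1271.67 kN from combination 6.

Combination 6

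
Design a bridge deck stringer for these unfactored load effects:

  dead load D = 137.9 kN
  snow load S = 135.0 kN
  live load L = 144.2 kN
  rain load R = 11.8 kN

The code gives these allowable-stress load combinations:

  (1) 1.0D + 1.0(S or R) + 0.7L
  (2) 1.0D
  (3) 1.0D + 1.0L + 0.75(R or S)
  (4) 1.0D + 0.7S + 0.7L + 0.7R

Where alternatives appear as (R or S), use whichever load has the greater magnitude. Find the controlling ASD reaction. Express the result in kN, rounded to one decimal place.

(S or R) → S = 135.0 kN; (R or S) → S = 135.0 kN.
(1) 1.0(137.9) + 1.0(135.0) + 0.7(144.2) = 137.9 + 135.0 + 100.9 = 373.8
(2) 1.0(137.9) = 137.9
(3) 1.0(137.9) + 1.0(144.2) + 0.75(135.0) = 137.9 + 144.2 + 101.3 = 383.4
(4) 1.0(137.9) + 0.7(135.0) + 0.7(144.2) + 0.7(11.8) = 137.9 + 94.5 + 100.9 + 8.3 = 341.6
The controlling combination is 3, giving 383.4 kN.

383.4 kN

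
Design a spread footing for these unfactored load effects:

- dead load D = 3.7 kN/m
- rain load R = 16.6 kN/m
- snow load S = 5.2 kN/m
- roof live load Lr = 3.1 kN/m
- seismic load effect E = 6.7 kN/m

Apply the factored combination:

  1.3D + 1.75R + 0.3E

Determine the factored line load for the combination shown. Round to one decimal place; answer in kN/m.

35.9 kN/m

1.3(3.7) + 1.75(16.6) + 0.3(6.7) = 4.8 + 29.1 + 2.0 = 35.9
w_u = 35.9 kN/m.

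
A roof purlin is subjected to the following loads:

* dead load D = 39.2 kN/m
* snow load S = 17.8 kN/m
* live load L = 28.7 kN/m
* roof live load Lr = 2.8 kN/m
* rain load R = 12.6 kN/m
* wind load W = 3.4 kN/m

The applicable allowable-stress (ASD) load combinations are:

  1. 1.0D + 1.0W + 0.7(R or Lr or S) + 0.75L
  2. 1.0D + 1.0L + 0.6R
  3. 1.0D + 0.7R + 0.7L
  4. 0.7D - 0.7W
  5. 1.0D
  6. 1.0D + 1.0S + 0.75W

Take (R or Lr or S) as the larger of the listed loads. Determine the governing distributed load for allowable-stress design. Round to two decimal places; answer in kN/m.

76.59 kN/m

(R or Lr or S) → S = 17.8 kN/m.
1. 1.0(39.2) + 1.0(3.4) + 0.7(17.8) + 0.75(28.7) = 39.20 + 3.40 + 12.46 + 21.53 = 76.59
2. 1.0(39.2) + 1.0(28.7) + 0.6(12.6) = 39.20 + 28.70 + 7.56 = 75.46
3. 1.0(39.2) + 0.7(12.6) + 0.7(28.7) = 39.20 + 8.82 + 20.09 = 68.11
4. 0.7(39.2) - 0.7(3.4) = 27.44 - 2.38 = 25.06
5. 1.0(39.2) = 39.20
6. 1.0(39.2) + 1.0(17.8) + 0.75(3.4) = 39.20 + 17.80 + 2.55 = 59.55
Combination 1 governs: w = 76.59 kN/m.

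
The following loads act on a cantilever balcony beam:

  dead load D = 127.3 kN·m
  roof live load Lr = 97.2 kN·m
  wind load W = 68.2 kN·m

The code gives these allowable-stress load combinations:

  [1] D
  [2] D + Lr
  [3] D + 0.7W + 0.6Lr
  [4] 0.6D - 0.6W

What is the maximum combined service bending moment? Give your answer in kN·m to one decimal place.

233.4 kN·m

[1] 1.0(127.3) = 127.3
[2] 1.0(127.3) + 1.0(97.2) = 224.5
[3] 1.0(127.3) + 0.7(68.2) + 0.6(97.2) = 233.4
[4] 0.6(127.3) - 0.6(68.2) = 35.5
Maximum is from combination 3.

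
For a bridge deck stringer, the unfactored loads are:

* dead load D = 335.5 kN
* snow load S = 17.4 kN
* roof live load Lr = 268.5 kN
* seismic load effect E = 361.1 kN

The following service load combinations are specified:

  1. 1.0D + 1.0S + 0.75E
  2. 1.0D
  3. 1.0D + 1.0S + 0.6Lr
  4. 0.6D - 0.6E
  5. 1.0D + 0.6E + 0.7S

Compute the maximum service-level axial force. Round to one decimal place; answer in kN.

623.7 kN

1. 1.0(335.5) + 1.0(17.4) + 0.75(361.1) = 335.5 + 17.4 + 270.8 = 623.7
2. 1.0(335.5) = 335.5
3. 1.0(335.5) + 1.0(17.4) + 0.6(268.5) = 335.5 + 17.4 + 161.1 = 514.0
4. 0.6(335.5) - 0.6(361.1) = 201.3 - 216.7 = -15.4
5. 1.0(335.5) + 0.6(361.1) + 0.7(17.4) = 564.3
Combination 1 governs: N = 623.7 kN.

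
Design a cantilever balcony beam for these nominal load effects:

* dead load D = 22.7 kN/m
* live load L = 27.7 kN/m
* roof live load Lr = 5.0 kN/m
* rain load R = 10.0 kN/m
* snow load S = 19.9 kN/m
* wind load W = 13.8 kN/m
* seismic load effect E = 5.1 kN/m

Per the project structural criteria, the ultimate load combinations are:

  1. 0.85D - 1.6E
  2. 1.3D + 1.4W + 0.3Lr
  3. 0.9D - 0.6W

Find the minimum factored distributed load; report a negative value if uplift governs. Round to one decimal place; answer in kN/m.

1. 0.85(22.7) - 1.6(5.1) = 19.3 - 8.2 = 11.1
2. 1.3(22.7) + 1.4(13.8) + 0.3(5.0) = 29.5 + 19.3 + 1.5 = 50.3
3. 0.9(22.7) - 0.6(13.8) = 12.2
Combination 1 gives the minimum: 11.1 kN/m.

11.1 kN/m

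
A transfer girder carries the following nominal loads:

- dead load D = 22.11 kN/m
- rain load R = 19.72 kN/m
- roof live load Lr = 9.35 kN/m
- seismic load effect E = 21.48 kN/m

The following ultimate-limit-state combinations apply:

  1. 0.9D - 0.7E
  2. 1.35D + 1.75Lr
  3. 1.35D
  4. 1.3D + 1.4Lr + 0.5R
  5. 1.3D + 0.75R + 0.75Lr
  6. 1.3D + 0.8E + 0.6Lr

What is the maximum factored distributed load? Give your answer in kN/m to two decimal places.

1. 0.9(22.11) - 0.7(21.48) = 19.90 - 15.04 = 4.86
2. 1.35(22.11) + 1.75(9.35) = 29.85 + 16.36 = 46.21
3. 1.35(22.11) = 29.85
4. 1.3(22.11) + 1.4(9.35) + 0.5(19.72) = 28.74 + 13.09 + 9.86 = 51.69
5. 1.3(22.11) + 0.75(19.72) + 0.75(9.35) = 50.55
6. 1.3(22.11) + 0.8(21.48) + 0.6(9.35) = 51.54
The controlling combination is 4, giving 51.69 kN/m.

51.69 kN/m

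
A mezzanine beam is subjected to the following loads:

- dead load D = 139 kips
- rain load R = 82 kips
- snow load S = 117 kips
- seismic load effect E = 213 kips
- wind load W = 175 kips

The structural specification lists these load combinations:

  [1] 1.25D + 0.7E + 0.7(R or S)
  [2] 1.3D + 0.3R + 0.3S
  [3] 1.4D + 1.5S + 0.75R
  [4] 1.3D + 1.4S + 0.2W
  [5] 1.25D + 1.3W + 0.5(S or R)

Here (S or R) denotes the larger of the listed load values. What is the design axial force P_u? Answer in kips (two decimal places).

459.75 kips

(R or S) → S = 117 kips; (S or R) → S = 117 kips.
[1] 1.25(139) + 0.7(213) + 0.7(117) = 173.75 + 149.10 + 81.90 = 404.75
[2] 1.3(139) + 0.3(82) + 0.3(117) = 180.70 + 24.60 + 35.10 = 240.40
[3] 1.4(139) + 1.5(117) + 0.75(82) = 194.60 + 175.50 + 61.50 = 431.60
[4] 1.3(139) + 1.4(117) + 0.2(175) = 180.70 + 163.80 + 35.00 = 379.50
[5] 1.25(139) + 1.3(175) + 0.5(117) = 173.75 + 227.50 + 58.50 = 459.75
Combination 5 governs: P_u = 459.75 kips.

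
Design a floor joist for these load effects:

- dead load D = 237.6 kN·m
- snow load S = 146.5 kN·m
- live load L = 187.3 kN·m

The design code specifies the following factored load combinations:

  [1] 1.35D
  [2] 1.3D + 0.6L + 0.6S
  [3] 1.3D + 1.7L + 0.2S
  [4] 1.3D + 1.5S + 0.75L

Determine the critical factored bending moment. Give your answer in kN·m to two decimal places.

[1] 1.35(237.6) = 320.76
[2] 1.3(237.6) + 0.6(187.3) + 0.6(146.5) = 509.16
[3] 1.3(237.6) + 1.7(187.3) + 0.2(146.5) = 656.59
[4] 1.3(237.6) + 1.5(146.5) + 0.75(187.3) = 669.11
The controlling combination is 4, giving 669.11 kN·m.

669.11 kN·m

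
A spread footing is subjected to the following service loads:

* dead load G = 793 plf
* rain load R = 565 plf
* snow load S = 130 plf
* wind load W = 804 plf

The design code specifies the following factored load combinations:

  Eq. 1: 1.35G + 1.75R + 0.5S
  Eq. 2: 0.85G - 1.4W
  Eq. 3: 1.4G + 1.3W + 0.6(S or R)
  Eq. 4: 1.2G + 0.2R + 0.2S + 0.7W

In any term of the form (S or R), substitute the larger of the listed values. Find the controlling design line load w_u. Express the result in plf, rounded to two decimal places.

2494.40 plf

(S or R) → R = 565 plf.
Eq. 1: 1.35(793) + 1.75(565) + 0.5(130) = 2124.30
Eq. 2: 0.85(793) - 1.4(804) = -451.55
Eq. 3: 1.4(793) + 1.3(804) + 0.6(565) = 2494.40
Eq. 4: 1.2(793) + 0.2(565) + 0.2(130) + 0.7(804) = 1653.40
The controlling combination is 3, giving 2494.40 plf.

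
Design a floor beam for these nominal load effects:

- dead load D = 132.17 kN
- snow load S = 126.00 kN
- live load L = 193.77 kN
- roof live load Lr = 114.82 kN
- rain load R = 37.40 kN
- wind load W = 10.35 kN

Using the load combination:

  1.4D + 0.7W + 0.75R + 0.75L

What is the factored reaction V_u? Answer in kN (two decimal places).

365.66 kN

1.4(132.17) + 0.7(10.35) + 0.75(37.40) + 0.75(193.77) = 365.66
V_u = 365.66 kN.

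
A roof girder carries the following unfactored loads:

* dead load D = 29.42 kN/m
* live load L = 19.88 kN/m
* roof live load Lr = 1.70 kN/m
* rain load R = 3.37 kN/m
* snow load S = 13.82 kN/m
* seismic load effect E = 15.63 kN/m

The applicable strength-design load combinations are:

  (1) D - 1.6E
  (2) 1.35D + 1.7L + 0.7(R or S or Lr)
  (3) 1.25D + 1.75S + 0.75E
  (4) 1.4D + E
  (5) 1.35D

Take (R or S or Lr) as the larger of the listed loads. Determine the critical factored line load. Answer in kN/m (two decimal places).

(R or S or Lr) → S = 13.82 kN/m.
(1) 1.0(29.42) - 1.6(15.63) = 29.42 - 25.01 = 4.41
(2) 1.35(29.42) + 1.7(19.88) + 0.7(13.82) = 39.72 + 33.80 + 9.67 = 83.19
(3) 1.25(29.42) + 1.75(13.82) + 0.75(15.63) = 72.68
(4) 1.4(29.42) + 1.0(15.63) = 41.19 + 15.63 = 56.82
(5) 1.35(29.42) = 39.72
Maximum is from combination 2.

83.19 kN/m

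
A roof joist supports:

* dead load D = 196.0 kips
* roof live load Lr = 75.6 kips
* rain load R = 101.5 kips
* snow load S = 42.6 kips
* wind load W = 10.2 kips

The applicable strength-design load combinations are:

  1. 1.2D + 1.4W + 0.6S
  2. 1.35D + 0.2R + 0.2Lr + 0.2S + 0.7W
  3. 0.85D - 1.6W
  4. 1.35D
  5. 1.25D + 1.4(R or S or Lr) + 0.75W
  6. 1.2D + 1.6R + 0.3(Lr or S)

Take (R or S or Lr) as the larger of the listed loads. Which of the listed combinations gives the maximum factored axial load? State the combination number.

Combination 6

(R or S or Lr) → R = 101.5 kips; (Lr or S) → Lr = 75.6 kips.
1. 1.2(196.0) + 1.4(10.2) + 0.6(42.6) = 275.0
2. 1.35(196.0) + 0.2(101.5) + 0.2(75.6) + 0.2(42.6) + 0.7(10.2) = 315.7
3. 0.85(196.0) - 1.6(10.2) = 150.3
4. 1.35(196.0) = 264.6
5. 1.25(196.0) + 1.4(101.5) + 0.75(10.2) = 394.8
6. 1.2(196.0) + 1.6(101.5) + 0.3(75.6) = 420.3
The largest value is 420.3 kips from combination 6.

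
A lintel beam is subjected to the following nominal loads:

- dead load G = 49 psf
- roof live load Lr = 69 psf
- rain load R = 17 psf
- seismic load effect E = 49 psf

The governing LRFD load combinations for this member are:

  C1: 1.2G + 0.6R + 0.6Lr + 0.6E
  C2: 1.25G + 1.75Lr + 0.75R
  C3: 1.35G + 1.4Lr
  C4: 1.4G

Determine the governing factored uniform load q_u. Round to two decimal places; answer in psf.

C1: 1.2(49) + 0.6(17) + 0.6(69) + 0.6(49) = 58.80 + 10.20 + 41.40 + 29.40 = 139.80
C2: 1.25(49) + 1.75(69) + 0.75(17) = 61.25 + 120.75 + 12.75 = 194.75
C3: 1.35(49) + 1.4(69) = 66.15 + 96.60 = 162.75
C4: 1.4(49) = 68.60
Combination 2 governs: q_u = 194.75 psf.

194.75 psf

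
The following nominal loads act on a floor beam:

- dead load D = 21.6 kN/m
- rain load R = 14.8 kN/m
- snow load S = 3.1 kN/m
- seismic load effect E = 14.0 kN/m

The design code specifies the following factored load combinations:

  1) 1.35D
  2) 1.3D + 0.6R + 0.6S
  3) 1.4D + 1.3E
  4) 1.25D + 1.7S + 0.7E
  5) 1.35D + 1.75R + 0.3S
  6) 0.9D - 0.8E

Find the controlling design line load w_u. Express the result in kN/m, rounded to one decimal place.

56.0 kN/m

1) 1.35(21.6) = 29.2
2) 1.3(21.6) + 0.6(14.8) + 0.6(3.1) = 38.8
3) 1.4(21.6) + 1.3(14.0) = 48.4
4) 1.25(21.6) + 1.7(3.1) + 0.7(14.0) = 42.1
5) 1.35(21.6) + 1.75(14.8) + 0.3(3.1) = 56.0
6) 0.9(21.6) - 0.8(14.0) = 8.2
Combination 5 governs: w_u = 56.0 kN/m.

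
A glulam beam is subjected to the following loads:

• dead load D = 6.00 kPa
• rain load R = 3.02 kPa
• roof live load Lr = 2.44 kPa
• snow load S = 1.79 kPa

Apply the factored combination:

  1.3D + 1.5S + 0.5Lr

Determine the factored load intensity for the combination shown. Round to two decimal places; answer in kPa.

11.71 kPa

1.3(6.00) + 1.5(1.79) + 0.5(2.44) = 7.80 + 2.69 + 1.22 = 11.71
q_u = 11.71 kPa.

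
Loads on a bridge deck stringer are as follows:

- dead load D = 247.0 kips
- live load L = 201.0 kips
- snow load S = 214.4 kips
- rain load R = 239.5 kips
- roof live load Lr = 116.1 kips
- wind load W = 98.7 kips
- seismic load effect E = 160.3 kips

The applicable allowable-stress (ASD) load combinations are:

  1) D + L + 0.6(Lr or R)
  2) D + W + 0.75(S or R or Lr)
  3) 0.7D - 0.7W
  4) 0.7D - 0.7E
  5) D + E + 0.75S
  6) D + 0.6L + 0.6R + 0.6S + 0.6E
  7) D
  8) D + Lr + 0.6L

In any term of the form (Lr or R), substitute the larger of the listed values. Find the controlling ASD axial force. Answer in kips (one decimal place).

(Lr or R) → R = 239.5 kips; (S or R or Lr) → R = 239.5 kips.
1) 1.0(247.0) + 1.0(201.0) + 0.6(239.5) = 247.0 + 201.0 + 143.7 = 591.7
2) 1.0(247.0) + 1.0(98.7) + 0.75(239.5) = 247.0 + 98.7 + 179.6 = 525.3
3) 0.7(247.0) - 0.7(98.7) = 172.9 - 69.1 = 103.8
4) 0.7(247.0) - 0.7(160.3) = 172.9 - 112.2 = 60.7
5) 1.0(247.0) + 1.0(160.3) + 0.75(214.4) = 247.0 + 160.3 + 160.8 = 568.1
6) 1.0(247.0) + 0.6(201.0) + 0.6(239.5) + 0.6(214.4) + 0.6(160.3) = 247.0 + 120.6 + 143.7 + 128.6 + 96.2 = 736.1
7) 1.0(247.0) = 247.0
8) 1.0(247.0) + 1.0(116.1) + 0.6(201.0) = 247.0 + 116.1 + 120.6 = 483.7
Combination 6 governs: P = 736.1 kips.

736.1 kips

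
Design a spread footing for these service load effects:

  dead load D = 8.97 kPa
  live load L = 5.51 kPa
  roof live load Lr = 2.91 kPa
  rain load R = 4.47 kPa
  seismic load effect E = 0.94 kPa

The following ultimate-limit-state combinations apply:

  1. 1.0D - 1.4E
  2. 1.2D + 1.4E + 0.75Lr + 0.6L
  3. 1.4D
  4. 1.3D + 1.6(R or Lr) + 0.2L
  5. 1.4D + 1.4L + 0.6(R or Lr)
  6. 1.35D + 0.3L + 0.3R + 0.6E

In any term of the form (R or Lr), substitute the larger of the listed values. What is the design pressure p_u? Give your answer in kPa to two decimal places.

22.95 kPa

(R or Lr) → R = 4.47 kPa.
1. 1.0(8.97) - 1.4(0.94) = 7.65
2. 1.2(8.97) + 1.4(0.94) + 0.75(2.91) + 0.6(5.51) = 17.57
3. 1.4(8.97) = 12.56
4. 1.3(8.97) + 1.6(4.47) + 0.2(5.51) = 19.92
5. 1.4(8.97) + 1.4(5.51) + 0.6(4.47) = 22.95
6. 1.35(8.97) + 0.3(5.51) + 0.3(4.47) + 0.6(0.94) = 15.67
The controlling combination is 5, giving 22.95 kPa.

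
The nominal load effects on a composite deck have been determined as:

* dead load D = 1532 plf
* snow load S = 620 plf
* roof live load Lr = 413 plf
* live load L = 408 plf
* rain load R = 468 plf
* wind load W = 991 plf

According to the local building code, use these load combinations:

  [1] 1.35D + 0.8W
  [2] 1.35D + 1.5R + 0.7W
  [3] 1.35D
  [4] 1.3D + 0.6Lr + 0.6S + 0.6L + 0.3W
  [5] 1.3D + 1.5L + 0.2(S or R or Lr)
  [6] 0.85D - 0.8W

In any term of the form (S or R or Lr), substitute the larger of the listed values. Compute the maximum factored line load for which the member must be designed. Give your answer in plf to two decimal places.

(S or R or Lr) → S = 620 plf.
[1] 1.35(1532) + 0.8(991) = 2068.20 + 792.80 = 2861.00
[2] 1.35(1532) + 1.5(468) + 0.7(991) = 2068.20 + 702.00 + 693.70 = 3463.90
[3] 1.35(1532) = 2068.20
[4] 1.3(1532) + 0.6(413) + 0.6(620) + 0.6(408) + 0.3(991) = 1991.60 + 247.80 + 372.00 + 244.80 + 297.30 = 3153.50
[5] 1.3(1532) + 1.5(408) + 0.2(620) = 1991.60 + 612.00 + 124.00 = 2727.60
[6] 0.85(1532) - 0.8(991) = 1302.20 - 792.80 = 509.40
Combination 2 governs: w_u = 3463.90 plf.

3463.90 plf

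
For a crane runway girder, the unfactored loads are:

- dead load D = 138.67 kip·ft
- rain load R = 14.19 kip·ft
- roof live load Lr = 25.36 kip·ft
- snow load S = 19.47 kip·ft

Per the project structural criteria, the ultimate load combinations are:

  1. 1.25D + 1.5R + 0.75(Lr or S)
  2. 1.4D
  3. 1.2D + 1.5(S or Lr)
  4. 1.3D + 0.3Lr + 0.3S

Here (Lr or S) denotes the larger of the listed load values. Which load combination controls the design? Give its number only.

Combination 1

(Lr or S) → Lr = 25.36 kip·ft; (S or Lr) → Lr = 25.36 kip·ft.
1. 1.25(138.67) + 1.5(14.19) + 0.75(25.36) = 213.64
2. 1.4(138.67) = 194.14
3. 1.2(138.67) + 1.5(25.36) = 166.40 + 38.04 = 204.44
4. 1.3(138.67) + 0.3(25.36) + 0.3(19.47) = 180.27 + 7.61 + 5.84 = 193.72
The largest value is 213.64 kip·ft from combination 1.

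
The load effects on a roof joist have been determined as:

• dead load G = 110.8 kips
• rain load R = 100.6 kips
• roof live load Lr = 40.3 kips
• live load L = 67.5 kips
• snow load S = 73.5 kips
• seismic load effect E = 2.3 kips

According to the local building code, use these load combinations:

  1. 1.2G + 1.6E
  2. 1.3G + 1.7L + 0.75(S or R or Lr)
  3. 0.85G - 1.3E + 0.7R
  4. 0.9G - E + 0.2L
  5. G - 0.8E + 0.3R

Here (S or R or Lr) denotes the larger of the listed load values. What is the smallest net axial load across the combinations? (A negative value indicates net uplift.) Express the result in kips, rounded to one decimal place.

110.9 kips

(S or R or Lr) → R = 100.6 kips.
1. 1.2(110.8) + 1.6(2.3) = 136.6
2. 1.3(110.8) + 1.7(67.5) + 0.75(100.6) = 334.2
3. 0.85(110.8) - 1.3(2.3) + 0.7(100.6) = 94.2 - 3.0 + 70.4 = 161.6
4. 0.9(110.8) - 1.0(2.3) + 0.2(67.5) = 99.7 - 2.3 + 13.5 = 110.9
5. 1.0(110.8) - 0.8(2.3) + 0.3(100.6) = 139.1
Combination 4 gives the minimum: 110.9 kips.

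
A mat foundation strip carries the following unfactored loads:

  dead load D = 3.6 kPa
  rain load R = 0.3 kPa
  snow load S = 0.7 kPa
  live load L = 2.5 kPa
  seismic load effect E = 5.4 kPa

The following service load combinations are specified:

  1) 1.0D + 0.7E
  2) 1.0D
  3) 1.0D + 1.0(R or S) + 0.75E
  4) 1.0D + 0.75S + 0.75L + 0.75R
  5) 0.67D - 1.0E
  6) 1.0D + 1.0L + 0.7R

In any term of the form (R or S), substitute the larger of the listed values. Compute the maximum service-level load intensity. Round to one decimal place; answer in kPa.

8.4 kPa

(R or S) → S = 0.7 kPa.
1) 1.0(3.6) + 0.7(5.4) = 3.6 + 3.8 = 7.4
2) 1.0(3.6) = 3.6
3) 1.0(3.6) + 1.0(0.7) + 0.75(5.4) = 3.6 + 0.7 + 4.1 = 8.4
4) 1.0(3.6) + 0.75(0.7) + 0.75(2.5) + 0.75(0.3) = 3.6 + 0.5 + 1.9 + 0.2 = 6.2
5) 0.67(3.6) - 1.0(5.4) = 2.4 - 5.4 = -3.0
6) 1.0(3.6) + 1.0(2.5) + 0.7(0.3) = 3.6 + 2.5 + 0.2 = 6.3
Combination 3 governs: q = 8.4 kPa.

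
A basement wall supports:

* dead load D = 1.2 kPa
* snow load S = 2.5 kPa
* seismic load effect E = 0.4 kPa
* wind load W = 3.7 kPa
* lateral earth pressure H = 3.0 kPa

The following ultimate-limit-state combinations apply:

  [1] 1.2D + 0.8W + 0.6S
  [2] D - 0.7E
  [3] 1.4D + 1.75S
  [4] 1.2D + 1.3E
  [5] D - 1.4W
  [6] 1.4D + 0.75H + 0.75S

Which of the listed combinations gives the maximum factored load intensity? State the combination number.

[1] 1.2(1.2) + 0.8(3.7) + 0.6(2.5) = 5.90
[2] 1.0(1.2) - 0.7(0.4) = 0.92
[3] 1.4(1.2) + 1.75(2.5) = 6.06
[4] 1.2(1.2) + 1.3(0.4) = 1.96
[5] 1.0(1.2) - 1.4(3.7) = -3.98
[6] 1.4(1.2) + 0.75(3.0) + 0.75(2.5) = 5.81
The largest value is 6.06 kPa from combination 3.

Combination 3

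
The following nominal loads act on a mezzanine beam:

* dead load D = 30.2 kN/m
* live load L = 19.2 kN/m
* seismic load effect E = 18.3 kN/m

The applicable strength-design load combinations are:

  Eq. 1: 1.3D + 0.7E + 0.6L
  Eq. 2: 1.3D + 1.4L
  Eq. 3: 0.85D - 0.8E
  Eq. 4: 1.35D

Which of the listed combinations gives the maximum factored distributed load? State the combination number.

Eq. 1: 1.3(30.2) + 0.7(18.3) + 0.6(19.2) = 63.6
Eq. 2: 1.3(30.2) + 1.4(19.2) = 66.1
Eq. 3: 0.85(30.2) - 0.8(18.3) = 11.0
Eq. 4: 1.35(30.2) = 40.8
The largest value is 66.1 kN/m from combination 2.

Combination 2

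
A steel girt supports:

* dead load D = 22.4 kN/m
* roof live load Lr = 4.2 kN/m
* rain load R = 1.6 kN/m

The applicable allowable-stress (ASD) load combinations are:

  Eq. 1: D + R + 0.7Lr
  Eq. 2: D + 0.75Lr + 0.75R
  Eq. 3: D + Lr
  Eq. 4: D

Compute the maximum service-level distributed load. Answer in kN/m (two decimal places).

26.94 kN/m

Eq. 1: 1.0(22.4) + 1.0(1.6) + 0.7(4.2) = 22.40 + 1.60 + 2.94 = 26.94
Eq. 2: 1.0(22.4) + 0.75(4.2) + 0.75(1.6) = 22.40 + 3.15 + 1.20 = 26.75
Eq. 3: 1.0(22.4) + 1.0(4.2) = 22.40 + 4.20 = 26.60
Eq. 4: 1.0(22.4) = 22.40
Maximum is from combination 1.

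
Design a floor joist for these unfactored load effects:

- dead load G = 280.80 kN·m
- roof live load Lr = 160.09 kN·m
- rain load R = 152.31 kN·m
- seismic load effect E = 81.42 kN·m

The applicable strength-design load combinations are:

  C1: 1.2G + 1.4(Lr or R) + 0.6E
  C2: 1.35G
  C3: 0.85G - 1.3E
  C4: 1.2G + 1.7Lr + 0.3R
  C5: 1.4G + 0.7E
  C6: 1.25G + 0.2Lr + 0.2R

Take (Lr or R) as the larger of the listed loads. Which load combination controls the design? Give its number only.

Combination 4

(Lr or R) → Lr = 160.09 kN·m.
C1: 1.2(280.80) + 1.4(160.09) + 0.6(81.42) = 609.94
C2: 1.35(280.80) = 379.08
C3: 0.85(280.80) - 1.3(81.42) = 132.83
C4: 1.2(280.80) + 1.7(160.09) + 0.3(152.31) = 654.81
C5: 1.4(280.80) + 0.7(81.42) = 450.11
C6: 1.25(280.80) + 0.2(160.09) + 0.2(152.31) = 413.48
The largest value is 654.81 kN·m from combination 4.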